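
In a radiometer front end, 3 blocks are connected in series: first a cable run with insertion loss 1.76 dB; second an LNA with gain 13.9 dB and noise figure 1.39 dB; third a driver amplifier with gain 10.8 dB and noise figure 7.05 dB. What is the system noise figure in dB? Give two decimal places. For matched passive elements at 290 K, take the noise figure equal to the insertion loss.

Convert to linear (a loss of L dB is a gain of −L dB): F_i = 10^(NF_i/10), G_i = 10^(G_i,dB/10)
  Stage 1: F_1 = 10^(1.76/10) = 1.500, G_1 = 10^(−1.76/10) = 0.6668
  Stage 2: F_2 = 10^(1.39/10) = 1.377, G_2 = 10^(13.9/10) = 24.55
  Stage 3: F_3 = 10^(7.05/10) = 5.070, G_3 = 10^(10.8/10) = 12.02
Friis cascade:
  F = 1.500 + (1.377 − 1)/0.6668 + (5.070 − 1)/16.37 = 2.314
NF = 10 log₁₀(2.314) = 3.64 dB

3.64 dB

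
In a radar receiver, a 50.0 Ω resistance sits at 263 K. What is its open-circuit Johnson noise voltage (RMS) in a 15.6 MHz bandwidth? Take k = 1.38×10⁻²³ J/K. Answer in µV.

V_n = √(4kTRB)
4kTRB = 4 × 1.38×10⁻²³ × 263 × 5.00×10¹ × 1.56×10⁷ = 1.13×10⁻¹¹ V²
V_n = √(1.13×10⁻¹¹) = 3.37×10⁻⁶ V = 3.37 µV

3.37 µV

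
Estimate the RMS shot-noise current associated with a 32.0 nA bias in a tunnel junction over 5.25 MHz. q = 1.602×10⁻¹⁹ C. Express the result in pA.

I_n = √(2qI·B)
2qI·B = 2 × 1.602×10⁻¹⁹ × 3.20×10⁻⁸ × 5.25×10⁶ = 5.38×10⁻²⁰ A²
I_n = √(5.38×10⁻²⁰) = 2.32×10⁻¹⁰ A = 232 pA

232 pA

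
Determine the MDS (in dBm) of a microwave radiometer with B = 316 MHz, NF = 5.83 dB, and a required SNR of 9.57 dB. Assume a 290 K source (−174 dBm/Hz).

Sensitivity = −174 + 10 log₁₀(B) + NF + SNR_min
= −174 + 85 + 5.83 + 9.57
= −73.60 dBm → −73.6 dBm

−73.6 dBm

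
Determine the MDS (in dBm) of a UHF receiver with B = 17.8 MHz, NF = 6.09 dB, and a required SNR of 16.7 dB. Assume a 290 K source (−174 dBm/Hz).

−78.7 dBm

Sensitivity = −174 + 10 log₁₀(B) + NF + SNR_min
= −174 + 72.5 + 6.09 + 16.7
= −78.71 dBm → −78.7 dBm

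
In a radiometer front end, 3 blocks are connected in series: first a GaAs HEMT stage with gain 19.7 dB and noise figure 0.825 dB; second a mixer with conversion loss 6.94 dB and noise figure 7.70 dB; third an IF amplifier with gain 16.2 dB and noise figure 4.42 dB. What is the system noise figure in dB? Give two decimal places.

1.32 dB

Convert to linear (a loss of L dB is a gain of −L dB): F_i = 10^(NF_i/10), G_i = 10^(G_i,dB/10)
  Stage 1: F_1 = 10^(0.825/10) = 1.209, G_1 = 10^(19.7/10) = 93.33
  Stage 2: F_2 = 10^(7.70/10) = 5.888, G_2 = 10^(−6.94/10) = 0.2023
  Stage 3: F_3 = 10^(4.42/10) = 2.767, G_3 = 10^(16.2/10) = 41.69
Friis cascade:
  F = 1.209 + (5.888 − 1)/93.33 + (2.767 − 1)/18.88 = 1.355
NF = 10 log₁₀(1.355) = 1.32 dB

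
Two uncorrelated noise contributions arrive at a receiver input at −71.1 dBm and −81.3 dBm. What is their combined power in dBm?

−70.7 dBm

Convert to linear, add, convert back:
P₁ = 7.76×10⁻¹¹ W, P₂ = 7.41×10⁻¹² W
P_tot = 8.50×10⁻¹¹ W → 10 log₁₀(P_tot / 10⁻³) = −70.7 dBm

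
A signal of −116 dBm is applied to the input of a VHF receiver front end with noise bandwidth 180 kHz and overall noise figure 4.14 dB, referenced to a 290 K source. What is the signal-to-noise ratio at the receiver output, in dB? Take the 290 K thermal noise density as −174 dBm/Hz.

Noise floor: N = −174 + 10 log₁₀(B) + NF
10 log₁₀(1.80×10⁵) = 52.55 dB
N = −174 + 52.55 + 4.14 = −117.31 dBm
SNR = P_sig − N = −116 − (−117.31) = 1.31 dB → 1.3 dB

1.3 dB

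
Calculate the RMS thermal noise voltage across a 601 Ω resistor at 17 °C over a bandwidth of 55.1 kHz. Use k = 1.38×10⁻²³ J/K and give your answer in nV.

728 nV

T = 17 °C + 273.15 = 290.15 K
V_n = √(4kTRB)
4kTRB = 4 × 1.38×10⁻²³ × 290.15 × 6.01×10² × 5.51×10⁴ = 5.30×10⁻¹³ V²
V_n = √(5.30×10⁻¹³) = 7.28×10⁻⁷ V = 728 nV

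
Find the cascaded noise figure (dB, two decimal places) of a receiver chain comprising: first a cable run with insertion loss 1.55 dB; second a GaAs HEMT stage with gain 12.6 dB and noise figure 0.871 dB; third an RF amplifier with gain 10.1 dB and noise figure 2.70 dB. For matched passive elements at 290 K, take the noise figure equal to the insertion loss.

2.59 dB

Convert to linear (a loss of L dB is a gain of −L dB): F_i = 10^(NF_i/10), G_i = 10^(G_i,dB/10)
  Stage 1: F_1 = 10^(1.55/10) = 1.429, G_1 = 10^(−1.55/10) = 0.6998
  Stage 2: F_2 = 10^(0.871/10) = 1.222, G_2 = 10^(12.6/10) = 18.20
  Stage 3: F_3 = 10^(2.70/10) = 1.862, G_3 = 10^(10.1/10) = 10.23
Friis cascade:
  F = 1.429 + (1.222 − 1)/0.6998 + (1.862 − 1)/12.74 = 1.814
NF = 10 log₁₀(1.814) = 2.59 dB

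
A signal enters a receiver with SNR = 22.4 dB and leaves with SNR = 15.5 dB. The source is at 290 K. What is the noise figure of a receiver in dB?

NF (dB) = SNR_in(dB) − SNR_out(dB) when the source is at T₀
NF = 22.4 − 15.5 = 6.9 dB

6.9 dB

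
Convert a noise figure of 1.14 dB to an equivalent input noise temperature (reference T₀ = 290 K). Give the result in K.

F = 10^(1.14/10) = 1.30017
T_e = (F − 1)·T₀ = (1.30017 − 1) × 290 = 87.0 K

87.0 K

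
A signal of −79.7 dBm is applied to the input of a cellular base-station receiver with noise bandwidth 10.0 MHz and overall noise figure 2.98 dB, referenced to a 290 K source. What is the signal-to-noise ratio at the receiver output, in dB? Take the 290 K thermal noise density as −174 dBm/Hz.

Noise floor: N = −174 + 10 log₁₀(B) + NF
10 log₁₀(1.00×10⁷) = 70 dB
N = −174 + 70 + 2.98 = −101.02 dBm
SNR = P_sig − N = −79.7 − (−101.02) = 21.32 dB → 21.3 dB

21.3 dB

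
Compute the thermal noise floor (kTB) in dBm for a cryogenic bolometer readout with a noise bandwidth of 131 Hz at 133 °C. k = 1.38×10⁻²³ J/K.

−151.3 dBm

T = 133 °C + 273.15 = 406.15 K
P_n = kTB = 1.38×10⁻²³ × 406.15 × 1.31×10² = 7.34×10⁻¹⁹ W
In dBm: 10 log₁₀(7.34×10⁻¹⁹ / 10⁻³) = −151.3 dBm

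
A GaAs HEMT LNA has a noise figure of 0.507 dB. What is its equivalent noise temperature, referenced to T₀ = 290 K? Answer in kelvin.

F = 10^(0.507/10) = 1.12383
T_e = (F − 1)·T₀ = (1.12383 − 1) × 290 = 35.9 K

35.9 K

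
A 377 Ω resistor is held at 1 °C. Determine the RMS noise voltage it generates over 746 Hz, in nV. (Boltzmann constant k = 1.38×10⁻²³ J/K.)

T = 1 °C + 273.15 = 274.15 K
V_n = √(4kTRB)
4kTRB = 4 × 1.38×10⁻²³ × 274.15 × 3.77×10² × 7.46×10² = 4.26×10⁻¹⁵ V²
V_n = √(4.26×10⁻¹⁵) = 6.52×10⁻⁸ V = 65.2 nV

65.2 nV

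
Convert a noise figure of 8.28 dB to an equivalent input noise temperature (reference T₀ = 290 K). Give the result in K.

1662 K

F = 10^(8.28/10) = 6.72977
T_e = (F − 1)·T₀ = (6.72977 − 1) × 290 = 1662 K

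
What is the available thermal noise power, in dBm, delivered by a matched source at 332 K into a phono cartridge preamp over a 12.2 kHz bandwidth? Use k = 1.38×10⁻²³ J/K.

P_n = kTB = 1.38×10⁻²³ × 332 × 1.22×10⁴ = 5.59×10⁻¹⁷ W
In dBm: 10 log₁₀(5.59×10⁻¹⁷ / 10⁻³) = −132.5 dBm

−132.5 dBm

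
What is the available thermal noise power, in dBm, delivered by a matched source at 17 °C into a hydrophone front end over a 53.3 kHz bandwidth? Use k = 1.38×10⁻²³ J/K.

−126.7 dBm

T = 17 °C + 273.15 = 290.15 K
P_n = kTB = 1.38×10⁻²³ × 290.15 × 5.33×10⁴ = 2.13×10⁻¹⁶ W
In dBm: 10 log₁₀(2.13×10⁻¹⁶ / 10⁻³) = −126.7 dBm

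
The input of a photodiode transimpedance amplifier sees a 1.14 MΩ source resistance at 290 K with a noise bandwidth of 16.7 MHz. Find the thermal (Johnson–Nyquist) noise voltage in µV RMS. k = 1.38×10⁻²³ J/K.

V_n = √(4kTRB)
4kTRB = 4 × 1.38×10⁻²³ × 290 × 1.14×10⁶ × 1.67×10⁷ = 3.05×10⁻⁷ V²
V_n = √(3.05×10⁻⁷) = 5.52×10⁻⁴ V = 552 µV

552 µV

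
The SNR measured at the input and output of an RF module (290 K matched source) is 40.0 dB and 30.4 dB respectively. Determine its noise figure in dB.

NF (dB) = SNR_in(dB) − SNR_out(dB) when the source is at T₀
NF = 40.0 − 30.4 = 9.6 dB

9.6 dB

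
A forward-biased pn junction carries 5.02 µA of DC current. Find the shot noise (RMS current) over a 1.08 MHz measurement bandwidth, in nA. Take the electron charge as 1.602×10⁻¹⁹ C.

1.32 nA

I_n = √(2qI·B)
2qI·B = 2 × 1.602×10⁻¹⁹ × 5.02×10⁻⁶ × 1.08×10⁶ = 1.74×10⁻¹⁸ A²
I_n = √(1.74×10⁻¹⁸) = 1.32×10⁻⁹ A = 1.32 nA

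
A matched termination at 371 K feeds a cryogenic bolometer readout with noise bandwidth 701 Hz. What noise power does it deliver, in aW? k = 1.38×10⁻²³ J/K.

P_n = kTB = 1.38×10⁻²³ × 371 × 7.01×10² = 3.59×10⁻¹⁸ W = 3.59 aW

3.59 aW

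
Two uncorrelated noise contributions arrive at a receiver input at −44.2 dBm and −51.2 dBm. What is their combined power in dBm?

−43.4 dBm

Convert to linear, add, convert back:
P₁ = 3.80×10⁻⁸ W, P₂ = 7.59×10⁻⁹ W
P_tot = 4.56×10⁻⁸ W → 10 log₁₀(P_tot / 10⁻³) = −43.4 dBm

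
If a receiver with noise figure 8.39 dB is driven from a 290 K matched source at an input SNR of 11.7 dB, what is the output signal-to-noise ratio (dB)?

3.31 dB

By definition F = SNR_in/SNR_out, so in dB: SNR_out = SNR_in − NF
SNR_out = 11.7 − 8.39 = 3.31 dB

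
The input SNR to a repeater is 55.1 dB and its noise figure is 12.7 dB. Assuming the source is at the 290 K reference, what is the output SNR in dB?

By definition F = SNR_in/SNR_out, so in dB: SNR_out = SNR_in − NF
SNR_out = 55.1 − 12.7 = 42.4 dB

42.4 dB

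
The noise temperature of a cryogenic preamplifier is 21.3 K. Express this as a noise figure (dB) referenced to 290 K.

0.308 dB

F = 1 + T_e/T₀ = 1 + 21.3/290 = 1.07345
NF = 10 log₁₀(1.07345) = 0.308 dB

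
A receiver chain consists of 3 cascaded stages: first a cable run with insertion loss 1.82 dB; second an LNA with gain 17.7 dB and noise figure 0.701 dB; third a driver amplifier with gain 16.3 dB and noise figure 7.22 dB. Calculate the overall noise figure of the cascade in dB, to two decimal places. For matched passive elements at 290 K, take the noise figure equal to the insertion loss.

Convert to linear (a loss of L dB is a gain of −L dB): F_i = 10^(NF_i/10), G_i = 10^(G_i,dB/10)
  Stage 1: F_1 = 10^(1.82/10) = 1.521, G_1 = 10^(−1.82/10) = 0.6577
  Stage 2: F_2 = 10^(0.701/10) = 1.175, G_2 = 10^(17.7/10) = 58.88
  Stage 3: F_3 = 10^(7.22/10) = 5.272, G_3 = 10^(16.3/10) = 42.66
Friis cascade:
  F = 1.521 + (1.175 − 1)/0.6577 + (5.272 − 1)/38.73 = 1.897
NF = 10 log₁₀(1.897) = 2.78 dB

2.78 dB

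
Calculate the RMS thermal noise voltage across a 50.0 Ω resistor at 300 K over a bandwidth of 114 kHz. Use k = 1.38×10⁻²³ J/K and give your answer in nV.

V_n = √(4kTRB)
4kTRB = 4 × 1.38×10⁻²³ × 300 × 5.00×10¹ × 1.14×10⁵ = 9.44×10⁻¹⁴ V²
V_n = √(9.44×10⁻¹⁴) = 3.07×10⁻⁷ V = 307 nV

307 nV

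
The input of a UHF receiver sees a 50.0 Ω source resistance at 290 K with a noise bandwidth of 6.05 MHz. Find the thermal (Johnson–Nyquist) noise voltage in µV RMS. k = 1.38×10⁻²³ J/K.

2.20 µV

V_n = √(4kTRB)
4kTRB = 4 × 1.38×10⁻²³ × 290 × 5.00×10¹ × 6.05×10⁶ = 4.84×10⁻¹² V²
V_n = √(4.84×10⁻¹²) = 2.20×10⁻⁶ V = 2.20 µV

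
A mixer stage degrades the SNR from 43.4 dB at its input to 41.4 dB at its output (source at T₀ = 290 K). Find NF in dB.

NF (dB) = SNR_in(dB) − SNR_out(dB) when the source is at T₀
NF = 43.4 − 41.4 = 2.0 dB

2.0 dB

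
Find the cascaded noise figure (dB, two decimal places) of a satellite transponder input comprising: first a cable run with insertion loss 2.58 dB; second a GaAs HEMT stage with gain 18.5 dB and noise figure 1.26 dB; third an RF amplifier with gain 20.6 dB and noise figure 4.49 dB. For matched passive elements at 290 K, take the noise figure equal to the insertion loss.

3.92 dB

Convert to linear (a loss of L dB is a gain of −L dB): F_i = 10^(NF_i/10), G_i = 10^(G_i,dB/10)
  Stage 1: F_1 = 10^(2.58/10) = 1.811, G_1 = 10^(−2.58/10) = 0.5521
  Stage 2: F_2 = 10^(1.26/10) = 1.337, G_2 = 10^(18.5/10) = 70.79
  Stage 3: F_3 = 10^(4.49/10) = 2.812, G_3 = 10^(20.6/10) = 114.8
Friis cascade:
  F = 1.811 + (1.337 − 1)/0.5521 + (2.812 − 1)/39.08 = 2.467
NF = 10 log₁₀(2.467) = 3.92 dB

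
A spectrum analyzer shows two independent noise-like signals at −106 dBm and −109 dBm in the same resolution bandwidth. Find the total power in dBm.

Convert to linear, add, convert back:
P₁ = 2.51×10⁻¹⁴ W, P₂ = 1.26×10⁻¹⁴ W
P_tot = 3.77×10⁻¹⁴ W → 10 log₁₀(P_tot / 10⁻³) = −104.2 dBm

−104.2 dBm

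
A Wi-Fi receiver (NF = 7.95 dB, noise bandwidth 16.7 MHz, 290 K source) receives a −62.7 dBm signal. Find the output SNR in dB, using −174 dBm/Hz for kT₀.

31.1 dB

Noise floor: N = −174 + 10 log₁₀(B) + NF
10 log₁₀(1.67×10⁷) = 72.23 dB
N = −174 + 72.23 + 7.95 = −93.82 dBm
SNR = P_sig − N = −62.7 − (−93.82) = 31.12 dB → 31.1 dB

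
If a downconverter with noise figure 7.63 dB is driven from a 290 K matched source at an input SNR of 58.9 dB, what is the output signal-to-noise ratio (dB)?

51.27 dB

By definition F = SNR_in/SNR_out, so in dB: SNR_out = SNR_in − NF
SNR_out = 58.9 − 7.63 = 51.27 dB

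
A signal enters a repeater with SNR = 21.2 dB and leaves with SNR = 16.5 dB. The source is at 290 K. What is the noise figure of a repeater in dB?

NF (dB) = SNR_in(dB) − SNR_out(dB) when the source is at T₀
NF = 21.2 − 16.5 = 4.7 dB

4.7 dB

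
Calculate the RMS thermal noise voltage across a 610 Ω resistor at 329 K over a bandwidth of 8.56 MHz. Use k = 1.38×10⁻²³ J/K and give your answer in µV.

9.74 µV

V_n = √(4kTRB)
4kTRB = 4 × 1.38×10⁻²³ × 329 × 6.10×10² × 8.56×10⁶ = 9.48×10⁻¹¹ V²
V_n = √(9.48×10⁻¹¹) = 9.74×10⁻⁶ V = 9.74 µV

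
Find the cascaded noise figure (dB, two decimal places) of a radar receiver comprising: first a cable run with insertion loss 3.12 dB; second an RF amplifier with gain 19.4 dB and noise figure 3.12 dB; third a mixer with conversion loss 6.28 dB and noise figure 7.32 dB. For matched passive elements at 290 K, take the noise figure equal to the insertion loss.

6.35 dB

Convert to linear (a loss of L dB is a gain of −L dB): F_i = 10^(NF_i/10), G_i = 10^(G_i,dB/10)
  Stage 1: F_1 = 10^(3.12/10) = 2.051, G_1 = 10^(−3.12/10) = 0.4875
  Stage 2: F_2 = 10^(3.12/10) = 2.051, G_2 = 10^(19.4/10) = 87.10
  Stage 3: F_3 = 10^(7.32/10) = 5.395, G_3 = 10^(−6.28/10) = 0.2355
Friis cascade:
  F = 2.051 + (2.051 − 1)/0.4875 + (5.395 − 1)/42.46 = 4.311
NF = 10 log₁₀(4.311) = 6.35 dB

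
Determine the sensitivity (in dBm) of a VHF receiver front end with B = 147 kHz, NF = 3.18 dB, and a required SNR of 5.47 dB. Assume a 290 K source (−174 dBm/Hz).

Sensitivity = −174 + 10 log₁₀(B) + NF + SNR_min
= −174 + 51.67 + 3.18 + 5.47
= −113.68 dBm → −113.7 dBm

−113.7 dBm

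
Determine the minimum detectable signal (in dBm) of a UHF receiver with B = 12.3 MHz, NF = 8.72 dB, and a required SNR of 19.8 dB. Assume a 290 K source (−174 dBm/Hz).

Sensitivity = −174 + 10 log₁₀(B) + NF + SNR_min
= −174 + 70.9 + 8.72 + 19.8
= −74.58 dBm → −74.6 dBm

−74.6 dBm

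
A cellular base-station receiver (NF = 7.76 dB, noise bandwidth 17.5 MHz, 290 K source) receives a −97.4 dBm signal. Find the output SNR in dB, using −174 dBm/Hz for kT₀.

Noise floor: N = −174 + 10 log₁₀(B) + NF
10 log₁₀(1.75×10⁷) = 72.43 dB
N = −174 + 72.43 + 7.76 = −93.81 dBm
SNR = P_sig − N = −97.4 − (−93.81) = −3.59 dB → −3.6 dB

−3.6 dB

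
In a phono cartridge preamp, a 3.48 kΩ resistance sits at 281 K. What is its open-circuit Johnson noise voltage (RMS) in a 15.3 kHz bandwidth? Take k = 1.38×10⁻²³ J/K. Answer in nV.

V_n = √(4kTRB)
4kTRB = 4 × 1.38×10⁻²³ × 281 × 3.48×10³ × 1.53×10⁴ = 8.26×10⁻¹³ V²
V_n = √(8.26×10⁻¹³) = 9.09×10⁻⁷ V = 909 nV

909 nV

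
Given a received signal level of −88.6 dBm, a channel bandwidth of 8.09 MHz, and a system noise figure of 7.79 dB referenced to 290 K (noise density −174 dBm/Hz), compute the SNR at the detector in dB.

8.5 dB

Noise floor: N = −174 + 10 log₁₀(B) + NF
10 log₁₀(8.09×10⁶) = 69.08 dB
N = −174 + 69.08 + 7.79 = −97.13 dBm
SNR = P_sig − N = −88.6 − (−97.13) = 8.53 dB → 8.5 dB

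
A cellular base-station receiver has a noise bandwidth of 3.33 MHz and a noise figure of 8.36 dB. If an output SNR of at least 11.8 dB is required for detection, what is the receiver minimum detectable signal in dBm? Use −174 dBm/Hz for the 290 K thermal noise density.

−88.6 dBm

Sensitivity = −174 + 10 log₁₀(B) + NF + SNR_min
= −174 + 65.22 + 8.36 + 11.8
= −88.62 dBm → −88.6 dBm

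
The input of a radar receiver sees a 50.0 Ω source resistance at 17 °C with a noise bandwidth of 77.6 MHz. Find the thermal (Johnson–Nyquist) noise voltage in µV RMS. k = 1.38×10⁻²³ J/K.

7.88 µV

T = 17 °C + 273.15 = 290.15 K
V_n = √(4kTRB)
4kTRB = 4 × 1.38×10⁻²³ × 290.15 × 5.00×10¹ × 7.76×10⁷ = 6.21×10⁻¹¹ V²
V_n = √(6.21×10⁻¹¹) = 7.88×10⁻⁶ V = 7.88 µV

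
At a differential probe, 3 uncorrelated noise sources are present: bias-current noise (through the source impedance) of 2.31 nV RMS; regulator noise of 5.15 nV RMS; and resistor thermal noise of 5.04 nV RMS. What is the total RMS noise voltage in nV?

7.57 nV

Uncorrelated sources add in power (mean-square): V_tot = √(ΣV_i²)
V_tot = √[(2.31×10⁻⁹)² + (5.15×10⁻⁹)² + (5.04×10⁻⁹)²] = 7.57×10⁻⁹ V = 7.57 nV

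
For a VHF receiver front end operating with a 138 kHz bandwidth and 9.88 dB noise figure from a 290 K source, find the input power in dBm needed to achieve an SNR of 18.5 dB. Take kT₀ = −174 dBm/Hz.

Sensitivity = −174 + 10 log₁₀(B) + NF + SNR_min
= −174 + 51.4 + 9.88 + 18.5
= −94.22 dBm → −94.2 dBm

−94.2 dBm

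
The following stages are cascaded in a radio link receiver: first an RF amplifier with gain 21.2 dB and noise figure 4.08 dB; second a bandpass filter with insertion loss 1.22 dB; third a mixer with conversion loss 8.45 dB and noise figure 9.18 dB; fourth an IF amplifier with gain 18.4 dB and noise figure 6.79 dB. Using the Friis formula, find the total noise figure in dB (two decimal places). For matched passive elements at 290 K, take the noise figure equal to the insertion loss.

Convert to linear (a loss of L dB is a gain of −L dB): F_i = 10^(NF_i/10), G_i = 10^(G_i,dB/10)
  Stage 1: F_1 = 10^(4.08/10) = 2.559, G_1 = 10^(21.2/10) = 131.8
  Stage 2: F_2 = 10^(1.22/10) = 1.324, G_2 = 10^(−1.22/10) = 0.7551
  Stage 3: F_3 = 10^(9.18/10) = 8.279, G_3 = 10^(−8.45/10) = 0.1429
  Stage 4: F_4 = 10^(6.79/10) = 4.775, G_4 = 10^(18.4/10) = 69.18
Friis cascade:
  F = 2.559 + (1.324 − 1)/131.8 + (8.279 − 1)/99.54 + (4.775 − 1)/14.22 = 2.900
NF = 10 log₁₀(2.900) = 4.62 dB

4.62 dB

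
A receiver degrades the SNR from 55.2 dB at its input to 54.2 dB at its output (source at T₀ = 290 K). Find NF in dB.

1.0 dB

NF (dB) = SNR_in(dB) − SNR_out(dB) when the source is at T₀
NF = 55.2 − 54.2 = 1.0 dB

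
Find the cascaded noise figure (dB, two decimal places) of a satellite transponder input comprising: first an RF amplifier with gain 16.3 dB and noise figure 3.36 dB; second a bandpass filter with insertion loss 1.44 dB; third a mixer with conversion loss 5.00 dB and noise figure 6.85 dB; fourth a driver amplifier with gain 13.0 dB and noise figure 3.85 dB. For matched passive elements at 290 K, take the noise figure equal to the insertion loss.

Convert to linear (a loss of L dB is a gain of −L dB): F_i = 10^(NF_i/10), G_i = 10^(G_i,dB/10)
  Stage 1: F_1 = 10^(3.36/10) = 2.168, G_1 = 10^(16.3/10) = 42.66
  Stage 2: F_2 = 10^(1.44/10) = 1.393, G_2 = 10^(−1.44/10) = 0.7178
  Stage 3: F_3 = 10^(6.85/10) = 4.842, G_3 = 10^(−5.00/10) = 0.3162
  Stage 4: F_4 = 10^(3.85/10) = 2.427, G_4 = 10^(13.0/10) = 19.95
Friis cascade:
  F = 2.168 + (1.393 − 1)/42.66 + (4.842 − 1)/30.62 + (2.427 − 1)/9.683 = 2.450
NF = 10 log₁₀(2.450) = 3.89 dB

3.89 dB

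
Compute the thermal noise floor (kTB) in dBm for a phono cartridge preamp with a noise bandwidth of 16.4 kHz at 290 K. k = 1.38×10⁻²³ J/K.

−131.8 dBm

P_n = kTB = 1.38×10⁻²³ × 290 × 1.64×10⁴ = 6.56×10⁻¹⁷ W
In dBm: 10 log₁₀(6.56×10⁻¹⁷ / 10⁻³) = −131.8 dBm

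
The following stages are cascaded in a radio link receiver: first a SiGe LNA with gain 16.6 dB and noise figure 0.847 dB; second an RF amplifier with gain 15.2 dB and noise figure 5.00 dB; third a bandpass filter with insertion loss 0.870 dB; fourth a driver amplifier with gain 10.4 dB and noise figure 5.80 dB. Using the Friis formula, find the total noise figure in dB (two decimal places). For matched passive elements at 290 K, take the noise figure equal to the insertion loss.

1.02 dB

Convert to linear (a loss of L dB is a gain of −L dB): F_i = 10^(NF_i/10), G_i = 10^(G_i,dB/10)
  Stage 1: F_1 = 10^(0.847/10) = 1.215, G_1 = 10^(16.6/10) = 45.71
  Stage 2: F_2 = 10^(5.00/10) = 3.162, G_2 = 10^(15.2/10) = 33.11
  Stage 3: F_3 = 10^(0.870/10) = 1.222, G_3 = 10^(−0.870/10) = 0.8185
  Stage 4: F_4 = 10^(5.80/10) = 3.802, G_4 = 10^(10.4/10) = 10.96
Friis cascade:
  F = 1.215 + (3.162 − 1)/45.71 + (1.222 − 1)/1514 + (3.802 − 1)/1239 = 1.265
NF = 10 log₁₀(1.265) = 1.02 dB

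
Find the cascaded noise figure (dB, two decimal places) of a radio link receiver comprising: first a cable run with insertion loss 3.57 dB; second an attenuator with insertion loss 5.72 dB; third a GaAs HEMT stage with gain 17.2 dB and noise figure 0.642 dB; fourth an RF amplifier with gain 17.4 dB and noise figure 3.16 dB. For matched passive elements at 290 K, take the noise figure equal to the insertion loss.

10.01 dB

Convert to linear (a loss of L dB is a gain of −L dB): F_i = 10^(NF_i/10), G_i = 10^(G_i,dB/10)
  Stage 1: F_1 = 10^(3.57/10) = 2.275, G_1 = 10^(−3.57/10) = 0.4395
  Stage 2: F_2 = 10^(5.72/10) = 3.733, G_2 = 10^(−5.72/10) = 0.2679
  Stage 3: F_3 = 10^(0.642/10) = 1.159, G_3 = 10^(17.2/10) = 52.48
  Stage 4: F_4 = 10^(3.16/10) = 2.070, G_4 = 10^(17.4/10) = 54.95
Friis cascade:
  F = 2.275 + (3.733 − 1)/0.4395 + (1.159 − 1)/0.1178 + (2.070 − 1)/6.180 = 10.02
NF = 10 log₁₀(10.02) = 10.01 dB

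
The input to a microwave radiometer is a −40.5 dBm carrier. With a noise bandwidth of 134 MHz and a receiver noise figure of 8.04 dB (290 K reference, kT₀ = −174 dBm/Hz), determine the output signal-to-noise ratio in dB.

Noise floor: N = −174 + 10 log₁₀(B) + NF
10 log₁₀(1.34×10⁸) = 81.27 dB
N = −174 + 81.27 + 8.04 = −84.69 dBm
SNR = P_sig − N = −40.5 − (−84.69) = 44.19 dB → 44.2 dB

44.2 dB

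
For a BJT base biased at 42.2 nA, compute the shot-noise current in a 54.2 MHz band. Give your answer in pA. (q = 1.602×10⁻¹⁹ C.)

856 pA

I_n = √(2qI·B)
2qI·B = 2 × 1.602×10⁻¹⁹ × 4.22×10⁻⁸ × 5.42×10⁷ = 7.33×10⁻¹⁹ A²
I_n = √(7.33×10⁻¹⁹) = 8.56×10⁻¹⁰ A = 856 pA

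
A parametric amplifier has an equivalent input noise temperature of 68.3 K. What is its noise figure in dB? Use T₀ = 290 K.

0.918 dB

F = 1 + T_e/T₀ = 1 + 68.3/290 = 1.23552
NF = 10 log₁₀(1.23552) = 0.918 dB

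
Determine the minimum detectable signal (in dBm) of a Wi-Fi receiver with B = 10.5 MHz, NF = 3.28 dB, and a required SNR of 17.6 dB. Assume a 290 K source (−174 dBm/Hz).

−82.9 dBm

Sensitivity = −174 + 10 log₁₀(B) + NF + SNR_min
= −174 + 70.21 + 3.28 + 17.6
= −82.91 dBm → −82.9 dBm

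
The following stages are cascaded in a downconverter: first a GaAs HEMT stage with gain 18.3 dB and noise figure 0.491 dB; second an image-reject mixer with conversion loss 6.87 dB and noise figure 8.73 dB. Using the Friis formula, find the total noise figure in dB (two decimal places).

Convert to linear (a loss of L dB is a gain of −L dB): F_i = 10^(NF_i/10), G_i = 10^(G_i,dB/10)
  Stage 1: F_1 = 10^(0.491/10) = 1.120, G_1 = 10^(18.3/10) = 67.61
  Stage 2: F_2 = 10^(8.73/10) = 7.464, G_2 = 10^(−6.87/10) = 0.2056
Friis cascade:
  F = 1.120 + (7.464 − 1)/67.61 = 1.215
NF = 10 log₁₀(1.215) = 0.85 dB

0.85 dB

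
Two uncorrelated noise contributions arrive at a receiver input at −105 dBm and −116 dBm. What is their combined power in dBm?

−104.7 dBm

Convert to linear, add, convert back:
P₁ = 3.16×10⁻¹⁴ W, P₂ = 2.51×10⁻¹⁵ W
P_tot = 3.41×10⁻¹⁴ W → 10 log₁₀(P_tot / 10⁻³) = −104.7 dBm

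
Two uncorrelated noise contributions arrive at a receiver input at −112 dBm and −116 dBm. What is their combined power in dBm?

Convert to linear, add, convert back:
P₁ = 6.31×10⁻¹⁵ W, P₂ = 2.51×10⁻¹⁵ W
P_tot = 8.82×10⁻¹⁵ W → 10 log₁₀(P_tot / 10⁻³) = −110.5 dBm

−110.5 dBm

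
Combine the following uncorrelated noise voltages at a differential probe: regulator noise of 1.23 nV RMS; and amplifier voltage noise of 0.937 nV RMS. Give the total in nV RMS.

1.55 nV

Uncorrelated sources add in power (mean-square): V_tot = √(ΣV_i²)
V_tot = √[(1.23×10⁻⁹)² + (9.37×10⁻¹⁰)²] = 1.55×10⁻⁹ V = 1.55 nV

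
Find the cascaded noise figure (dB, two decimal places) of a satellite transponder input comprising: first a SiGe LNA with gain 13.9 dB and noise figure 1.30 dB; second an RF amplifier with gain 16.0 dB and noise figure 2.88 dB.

Convert to linear (a loss of L dB is a gain of −L dB): F_i = 10^(NF_i/10), G_i = 10^(G_i,dB/10)
  Stage 1: F_1 = 10^(1.30/10) = 1.349, G_1 = 10^(13.9/10) = 24.55
  Stage 2: F_2 = 10^(2.88/10) = 1.941, G_2 = 10^(16.0/10) = 39.81
Friis cascade:
  F = 1.349 + (1.941 − 1)/24.55 = 1.387
NF = 10 log₁₀(1.387) = 1.42 dB

1.42 dB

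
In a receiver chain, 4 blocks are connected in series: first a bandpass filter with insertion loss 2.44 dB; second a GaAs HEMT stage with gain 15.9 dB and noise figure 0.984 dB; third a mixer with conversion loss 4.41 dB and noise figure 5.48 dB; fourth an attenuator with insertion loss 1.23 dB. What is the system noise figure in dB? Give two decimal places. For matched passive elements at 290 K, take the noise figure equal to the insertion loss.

Convert to linear (a loss of L dB is a gain of −L dB): F_i = 10^(NF_i/10), G_i = 10^(G_i,dB/10)
  Stage 1: F_1 = 10^(2.44/10) = 1.754, G_1 = 10^(−2.44/10) = 0.5702
  Stage 2: F_2 = 10^(0.984/10) = 1.254, G_2 = 10^(15.9/10) = 38.90
  Stage 3: F_3 = 10^(5.48/10) = 3.532, G_3 = 10^(−4.41/10) = 0.3622
  Stage 4: F_4 = 10^(1.23/10) = 1.327, G_4 = 10^(−1.23/10) = 0.7534
Friis cascade:
  F = 1.754 + (1.254 − 1)/0.5702 + (3.532 − 1)/22.18 + (1.327 − 1)/8.035 = 2.355
NF = 10 log₁₀(2.355) = 3.72 dB

3.72 dB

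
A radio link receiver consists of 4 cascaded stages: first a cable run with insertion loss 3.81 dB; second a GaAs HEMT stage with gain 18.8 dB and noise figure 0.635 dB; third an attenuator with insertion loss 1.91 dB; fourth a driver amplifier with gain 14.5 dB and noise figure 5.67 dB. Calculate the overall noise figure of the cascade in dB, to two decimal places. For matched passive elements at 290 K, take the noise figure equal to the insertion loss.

4.67 dB

Convert to linear (a loss of L dB is a gain of −L dB): F_i = 10^(NF_i/10), G_i = 10^(G_i,dB/10)
  Stage 1: F_1 = 10^(3.81/10) = 2.404, G_1 = 10^(−3.81/10) = 0.4159
  Stage 2: F_2 = 10^(0.635/10) = 1.157, G_2 = 10^(18.8/10) = 75.86
  Stage 3: F_3 = 10^(1.91/10) = 1.552, G_3 = 10^(−1.91/10) = 0.6442
  Stage 4: F_4 = 10^(5.67/10) = 3.690, G_4 = 10^(14.5/10) = 28.18
Friis cascade:
  F = 2.404 + (1.157 − 1)/0.4159 + (1.552 − 1)/31.55 + (3.690 − 1)/20.32 = 2.933
NF = 10 log₁₀(2.933) = 4.67 dB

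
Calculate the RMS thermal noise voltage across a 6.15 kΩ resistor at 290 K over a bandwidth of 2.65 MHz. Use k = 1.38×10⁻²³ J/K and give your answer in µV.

16.2 µV

V_n = √(4kTRB)
4kTRB = 4 × 1.38×10⁻²³ × 290 × 6.15×10³ × 2.65×10⁶ = 2.61×10⁻¹⁰ V²
V_n = √(2.61×10⁻¹⁰) = 1.62×10⁻⁵ V = 16.2 µV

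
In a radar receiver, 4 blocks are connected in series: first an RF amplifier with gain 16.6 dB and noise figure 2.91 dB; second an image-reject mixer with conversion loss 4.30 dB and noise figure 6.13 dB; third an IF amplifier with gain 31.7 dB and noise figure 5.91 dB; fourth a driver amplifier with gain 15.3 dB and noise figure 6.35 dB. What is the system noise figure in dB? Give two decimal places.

Convert to linear (a loss of L dB is a gain of −L dB): F_i = 10^(NF_i/10), G_i = 10^(G_i,dB/10)
  Stage 1: F_1 = 10^(2.91/10) = 1.954, G_1 = 10^(16.6/10) = 45.71
  Stage 2: F_2 = 10^(6.13/10) = 4.102, G_2 = 10^(−4.30/10) = 0.3715
  Stage 3: F_3 = 10^(5.91/10) = 3.899, G_3 = 10^(31.7/10) = 1479
  Stage 4: F_4 = 10^(6.35/10) = 4.315, G_4 = 10^(15.3/10) = 33.88
Friis cascade:
  F = 1.954 + (4.102 − 1)/45.71 + (3.899 − 1)/16.98 + (4.315 − 1)/2.512×10⁴ = 2.193
NF = 10 log₁₀(2.193) = 3.41 dB

3.41 dB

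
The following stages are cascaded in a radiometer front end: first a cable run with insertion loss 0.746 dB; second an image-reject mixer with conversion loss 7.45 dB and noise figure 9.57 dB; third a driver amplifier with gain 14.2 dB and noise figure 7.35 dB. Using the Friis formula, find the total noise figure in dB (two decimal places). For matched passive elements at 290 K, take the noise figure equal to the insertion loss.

16.02 dB

Convert to linear (a loss of L dB is a gain of −L dB): F_i = 10^(NF_i/10), G_i = 10^(G_i,dB/10)
  Stage 1: F_1 = 10^(0.746/10) = 1.187, G_1 = 10^(−0.746/10) = 0.8422
  Stage 2: F_2 = 10^(9.57/10) = 9.057, G_2 = 10^(−7.45/10) = 0.1799
  Stage 3: F_3 = 10^(7.35/10) = 5.433, G_3 = 10^(14.2/10) = 26.30
Friis cascade:
  F = 1.187 + (9.057 − 1)/0.8422 + (5.433 − 1)/0.1515 = 40.01
NF = 10 log₁₀(40.01) = 16.02 dB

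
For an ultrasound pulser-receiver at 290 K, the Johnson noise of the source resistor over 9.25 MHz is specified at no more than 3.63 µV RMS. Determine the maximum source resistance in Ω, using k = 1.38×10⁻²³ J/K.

89.0 Ω

Johnson–Nyquist: V_n = √(4kTRB) ⇒ R = V_n² / (4kTB)
4kTB = 4 × 1.38×10⁻²³ × 290 × 9.25×10⁶ = 1.48×10⁻¹³
R = (3.63×10⁻⁶)² / 1.48×10⁻¹³ = 8.90×10¹ Ω = 89.0 Ω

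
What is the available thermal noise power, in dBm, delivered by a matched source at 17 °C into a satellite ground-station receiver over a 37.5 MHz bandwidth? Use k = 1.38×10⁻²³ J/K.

T = 17 °C + 273.15 = 290.15 K
P_n = kTB = 1.38×10⁻²³ × 290.15 × 3.75×10⁷ = 1.50×10⁻¹³ W
In dBm: 10 log₁₀(1.50×10⁻¹³ / 10⁻³) = −98.2 dBm

−98.2 dBm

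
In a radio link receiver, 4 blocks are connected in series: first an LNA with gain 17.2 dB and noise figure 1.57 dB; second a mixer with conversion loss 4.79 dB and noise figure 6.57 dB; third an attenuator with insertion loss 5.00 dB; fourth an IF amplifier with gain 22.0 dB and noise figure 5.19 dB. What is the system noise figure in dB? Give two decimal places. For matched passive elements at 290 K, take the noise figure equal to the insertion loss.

Convert to linear (a loss of L dB is a gain of −L dB): F_i = 10^(NF_i/10), G_i = 10^(G_i,dB/10)
  Stage 1: F_1 = 10^(1.57/10) = 1.435, G_1 = 10^(17.2/10) = 52.48
  Stage 2: F_2 = 10^(6.57/10) = 4.539, G_2 = 10^(−4.79/10) = 0.3319
  Stage 3: F_3 = 10^(5.00/10) = 3.162, G_3 = 10^(−5.00/10) = 0.3162
  Stage 4: F_4 = 10^(5.19/10) = 3.304, G_4 = 10^(22.0/10) = 158.5
Friis cascade:
  F = 1.435 + (4.539 − 1)/52.48 + (3.162 − 1)/17.42 + (3.304 − 1)/5.508 = 2.045
NF = 10 log₁₀(2.045) = 3.11 dB

3.11 dB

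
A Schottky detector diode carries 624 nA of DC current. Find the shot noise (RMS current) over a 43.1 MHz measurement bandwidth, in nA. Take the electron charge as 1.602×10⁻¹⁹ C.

I_n = √(2qI·B)
2qI·B = 2 × 1.602×10⁻¹⁹ × 6.24×10⁻⁷ × 4.31×10⁷ = 8.62×10⁻¹⁸ A²
I_n = √(8.62×10⁻¹⁸) = 2.94×10⁻⁹ A = 2.94 nA

2.94 nA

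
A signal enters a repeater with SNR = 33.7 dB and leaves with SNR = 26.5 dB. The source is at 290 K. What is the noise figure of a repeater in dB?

NF (dB) = SNR_in(dB) − SNR_out(dB) when the source is at T₀
NF = 33.7 − 26.5 = 7.2 dB

7.2 dB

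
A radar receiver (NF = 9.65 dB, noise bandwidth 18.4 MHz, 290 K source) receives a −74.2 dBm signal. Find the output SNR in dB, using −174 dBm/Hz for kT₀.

Noise floor: N = −174 + 10 log₁₀(B) + NF
10 log₁₀(1.84×10⁷) = 72.65 dB
N = −174 + 72.65 + 9.65 = −91.70 dBm
SNR = P_sig − N = −74.2 − (−91.70) = 17.50 dB → 17.5 dB

17.5 dB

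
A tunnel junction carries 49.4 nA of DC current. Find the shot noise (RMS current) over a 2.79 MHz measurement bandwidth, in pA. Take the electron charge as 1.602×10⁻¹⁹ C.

210 pA

I_n = √(2qI·B)
2qI·B = 2 × 1.602×10⁻¹⁹ × 4.94×10⁻⁸ × 2.79×10⁶ = 4.42×10⁻²⁰ A²
I_n = √(4.42×10⁻²⁰) = 2.10×10⁻¹⁰ A = 210 pA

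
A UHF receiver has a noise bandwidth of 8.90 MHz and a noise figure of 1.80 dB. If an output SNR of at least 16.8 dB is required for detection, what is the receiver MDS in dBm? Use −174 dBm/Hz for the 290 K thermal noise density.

−85.9 dBm

Sensitivity = −174 + 10 log₁₀(B) + NF + SNR_min
= −174 + 69.49 + 1.80 + 16.8
= −85.91 dBm → −85.9 dBm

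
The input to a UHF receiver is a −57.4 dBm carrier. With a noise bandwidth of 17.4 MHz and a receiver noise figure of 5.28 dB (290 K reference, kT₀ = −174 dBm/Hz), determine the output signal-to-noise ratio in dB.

Noise floor: N = −174 + 10 log₁₀(B) + NF
10 log₁₀(1.74×10⁷) = 72.41 dB
N = −174 + 72.41 + 5.28 = −96.31 dBm
SNR = P_sig − N = −57.4 − (−96.31) = 38.91 dB → 38.9 dB

38.9 dB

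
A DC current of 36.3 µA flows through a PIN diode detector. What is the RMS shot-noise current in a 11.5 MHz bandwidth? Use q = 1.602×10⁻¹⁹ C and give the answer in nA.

11.6 nA

I_n = √(2qI·B)
2qI·B = 2 × 1.602×10⁻¹⁹ × 3.63×10⁻⁵ × 1.15×10⁷ = 1.34×10⁻¹⁶ A²
I_n = √(1.34×10⁻¹⁶) = 1.16×10⁻⁸ A = 11.6 nA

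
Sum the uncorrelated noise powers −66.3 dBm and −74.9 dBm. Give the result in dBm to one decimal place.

Convert to linear, add, convert back:
P₁ = 2.34×10⁻¹⁰ W, P₂ = 3.24×10⁻¹¹ W
P_tot = 2.67×10⁻¹⁰ W → 10 log₁₀(P_tot / 10⁻³) = −65.7 dBm

−65.7 dBm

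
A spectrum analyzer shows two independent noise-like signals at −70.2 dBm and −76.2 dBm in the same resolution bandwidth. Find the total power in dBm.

Convert to linear, add, convert back:
P₁ = 9.55×10⁻¹¹ W, P₂ = 2.40×10⁻¹¹ W
P_tot = 1.19×10⁻¹⁰ W → 10 log₁₀(P_tot / 10⁻³) = −69.2 dBm

−69.2 dBm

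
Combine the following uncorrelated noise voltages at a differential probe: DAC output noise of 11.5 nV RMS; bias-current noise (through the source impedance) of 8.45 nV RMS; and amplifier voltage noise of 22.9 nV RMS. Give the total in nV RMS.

Uncorrelated sources add in power (mean-square): V_tot = √(ΣV_i²)
V_tot = √[(1.15×10⁻⁸)² + (8.45×10⁻⁹)² + (2.29×10⁻⁸)²] = 2.70×10⁻⁸ V = 27.0 nV

27.0 nV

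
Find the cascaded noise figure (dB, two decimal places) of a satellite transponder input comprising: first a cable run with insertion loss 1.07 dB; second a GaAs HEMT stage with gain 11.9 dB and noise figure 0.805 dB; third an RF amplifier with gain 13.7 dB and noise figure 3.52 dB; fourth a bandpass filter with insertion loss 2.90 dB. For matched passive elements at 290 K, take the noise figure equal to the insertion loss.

2.17 dB

Convert to linear (a loss of L dB is a gain of −L dB): F_i = 10^(NF_i/10), G_i = 10^(G_i,dB/10)
  Stage 1: F_1 = 10^(1.07/10) = 1.279, G_1 = 10^(−1.07/10) = 0.7816
  Stage 2: F_2 = 10^(0.805/10) = 1.204, G_2 = 10^(11.9/10) = 15.49
  Stage 3: F_3 = 10^(3.52/10) = 2.249, G_3 = 10^(13.7/10) = 23.44
  Stage 4: F_4 = 10^(2.90/10) = 1.950, G_4 = 10^(−2.90/10) = 0.5129
Friis cascade:
  F = 1.279 + (1.204 − 1)/0.7816 + (2.249 − 1)/12.11 + (1.950 − 1)/283.8 = 1.646
NF = 10 log₁₀(1.646) = 2.17 dB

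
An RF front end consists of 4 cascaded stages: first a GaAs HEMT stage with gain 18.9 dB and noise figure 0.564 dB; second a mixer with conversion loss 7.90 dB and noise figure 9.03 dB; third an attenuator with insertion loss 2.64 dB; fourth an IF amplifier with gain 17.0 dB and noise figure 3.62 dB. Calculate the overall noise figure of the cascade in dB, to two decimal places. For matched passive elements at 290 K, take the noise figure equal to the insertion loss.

Convert to linear (a loss of L dB is a gain of −L dB): F_i = 10^(NF_i/10), G_i = 10^(G_i,dB/10)
  Stage 1: F_1 = 10^(0.564/10) = 1.139, G_1 = 10^(18.9/10) = 77.62
  Stage 2: F_2 = 10^(9.03/10) = 7.998, G_2 = 10^(−7.90/10) = 0.1622
  Stage 3: F_3 = 10^(2.64/10) = 1.837, G_3 = 10^(−2.64/10) = 0.5445
  Stage 4: F_4 = 10^(3.62/10) = 2.301, G_4 = 10^(17.0/10) = 50.12
Friis cascade:
  F = 1.139 + (7.998 − 1)/77.62 + (1.837 − 1)/12.59 + (2.301 − 1)/6.855 = 1.485
NF = 10 log₁₀(1.485) = 1.72 dB

1.72 dB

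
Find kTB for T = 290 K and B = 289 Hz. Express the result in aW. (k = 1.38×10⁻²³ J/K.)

P_n = kTB = 1.38×10⁻²³ × 290 × 2.89×10² = 1.16×10⁻¹⁸ W = 1.16 aW

1.16 aW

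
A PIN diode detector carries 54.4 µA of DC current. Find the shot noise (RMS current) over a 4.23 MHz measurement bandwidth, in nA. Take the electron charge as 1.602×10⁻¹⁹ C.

I_n = √(2qI·B)
2qI·B = 2 × 1.602×10⁻¹⁹ × 5.44×10⁻⁵ × 4.23×10⁶ = 7.37×10⁻¹⁷ A²
I_n = √(7.37×10⁻¹⁷) = 8.59×10⁻⁹ A = 8.59 nA

8.59 nA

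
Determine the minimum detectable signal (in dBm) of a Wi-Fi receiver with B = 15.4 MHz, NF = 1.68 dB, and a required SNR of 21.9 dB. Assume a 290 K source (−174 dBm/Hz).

Sensitivity = −174 + 10 log₁₀(B) + NF + SNR_min
= −174 + 71.88 + 1.68 + 21.9
= −78.54 dBm → −78.5 dBm

−78.5 dBm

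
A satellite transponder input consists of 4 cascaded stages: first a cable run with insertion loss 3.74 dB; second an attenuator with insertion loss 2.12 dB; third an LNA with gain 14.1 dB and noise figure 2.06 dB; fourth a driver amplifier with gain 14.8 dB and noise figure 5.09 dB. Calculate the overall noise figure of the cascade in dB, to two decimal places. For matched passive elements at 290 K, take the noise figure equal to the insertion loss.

Convert to linear (a loss of L dB is a gain of −L dB): F_i = 10^(NF_i/10), G_i = 10^(G_i,dB/10)
  Stage 1: F_1 = 10^(3.74/10) = 2.366, G_1 = 10^(−3.74/10) = 0.4227
  Stage 2: F_2 = 10^(2.12/10) = 1.629, G_2 = 10^(−2.12/10) = 0.6138
  Stage 3: F_3 = 10^(2.06/10) = 1.607, G_3 = 10^(14.1/10) = 25.70
  Stage 4: F_4 = 10^(5.09/10) = 3.228, G_4 = 10^(14.8/10) = 30.20
Friis cascade:
  F = 2.366 + (1.629 − 1)/0.4227 + (1.607 − 1)/0.2594 + (3.228 − 1)/6.668 = 6.529
NF = 10 log₁₀(6.529) = 8.15 dB

8.15 dB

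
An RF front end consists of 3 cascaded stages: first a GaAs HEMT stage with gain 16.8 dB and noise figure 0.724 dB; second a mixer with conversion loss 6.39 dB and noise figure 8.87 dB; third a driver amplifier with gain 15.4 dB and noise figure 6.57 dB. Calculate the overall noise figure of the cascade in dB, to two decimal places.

Convert to linear (a loss of L dB is a gain of −L dB): F_i = 10^(NF_i/10), G_i = 10^(G_i,dB/10)
  Stage 1: F_1 = 10^(0.724/10) = 1.181, G_1 = 10^(16.8/10) = 47.86
  Stage 2: F_2 = 10^(8.87/10) = 7.709, G_2 = 10^(−6.39/10) = 0.2296
  Stage 3: F_3 = 10^(6.57/10) = 4.539, G_3 = 10^(15.4/10) = 34.67
Friis cascade:
  F = 1.181 + (7.709 − 1)/47.86 + (4.539 − 1)/10.99 = 1.644
NF = 10 log₁₀(1.644) = 2.16 dB

2.16 dB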